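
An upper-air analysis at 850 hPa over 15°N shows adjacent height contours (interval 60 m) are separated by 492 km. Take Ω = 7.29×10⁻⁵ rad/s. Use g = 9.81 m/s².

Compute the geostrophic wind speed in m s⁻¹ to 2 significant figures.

32 m s⁻¹

Coriolis parameter at 15°N:
f = 2Ω sin φ = 2 × 7.29×10⁻⁵ × sin 15° = 3.77×10⁻⁵ s⁻¹
Height gradient: |∂Z/∂n| = 60 m / 492000 m = 1.22×10⁻⁴
On a pressure surface, geostrophic balance gives V_g = (g/f)|∂Z/∂n|:
V_g = 9.81 × 1.22×10⁻⁴ / 3.77×10⁻⁵ = 31.7 m/s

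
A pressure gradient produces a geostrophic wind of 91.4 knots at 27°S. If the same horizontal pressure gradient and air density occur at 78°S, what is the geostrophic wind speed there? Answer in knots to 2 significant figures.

With the same pressure gradient and density, V_g ∝ 1/f ∝ 1/sin φ.
V₂ = V₁ · sin φ₁ / sin φ₂ = 91.4 × sin 27° / sin 78°
V₂ = 91.4 × 0.4540/0.9781 = 42 knots

42 knots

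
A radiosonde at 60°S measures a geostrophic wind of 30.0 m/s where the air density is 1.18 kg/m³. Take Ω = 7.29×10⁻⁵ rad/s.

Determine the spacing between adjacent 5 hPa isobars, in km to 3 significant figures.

Coriolis parameter at 60°S:
f = 2Ω sin φ = 2 × 7.29×10⁻⁵ × sin 60° = 1.26×10⁻⁴ s⁻¹
Geostrophic balance rearranged: |∂P/∂n| = f ρ V_g
|∂P/∂n| = 1.26×10⁻⁴ × 1.18 × 30.0 = 4.47×10⁻³ Pa/m
Isobar spacing: Δn = ΔP/|∂P/∂n| = 500 Pa / 4.47×10⁻³ Pa/m = 111861 m ≈ 112 km

112 km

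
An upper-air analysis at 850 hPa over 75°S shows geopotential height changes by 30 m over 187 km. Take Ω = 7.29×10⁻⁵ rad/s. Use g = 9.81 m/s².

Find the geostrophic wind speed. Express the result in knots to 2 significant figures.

Coriolis parameter at 75°S:
f = 2Ω sin φ = 2 × 7.29×10⁻⁵ × sin 75° = 1.41×10⁻⁴ s⁻¹
Height gradient: |∂Z/∂n| = 30 m / 187000 m = 1.60×10⁻⁴
On a pressure surface, geostrophic balance gives V_g = (g/f)|∂Z/∂n|:
V_g = 9.81 × 1.60×10⁻⁴ / 1.41×10⁻⁴ = 11.2 m/s
Converting: 11.2 m/s × 1.944 = 22 knots

22 knots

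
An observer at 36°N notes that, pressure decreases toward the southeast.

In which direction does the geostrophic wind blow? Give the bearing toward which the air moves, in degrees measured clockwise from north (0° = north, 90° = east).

The pressure-gradient force points toward the southeast (bearing 135°).
Geostrophic balance: in the Northern Hemisphere the Coriolis force deflects motion to the right, so the geostrophic wind blows 90° to the right of the pressure-gradient force (low pressure on the left).
Rotating 135° by 90° clockwise gives 225° — the wind blows toward the southwest.

225°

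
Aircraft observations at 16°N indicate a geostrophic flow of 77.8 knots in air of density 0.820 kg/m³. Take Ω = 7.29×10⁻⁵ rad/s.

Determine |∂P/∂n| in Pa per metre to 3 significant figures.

Coriolis parameter at 16°N:
f = 2Ω sin φ = 2 × 7.29×10⁻⁵ × sin 16° = 4.02×10⁻⁵ s⁻¹
Wind speed in SI: 77.8 knots = 40.0 m/s
Geostrophic balance rearranged: |∂P/∂n| = f ρ V_g
|∂P/∂n| = 4.02×10⁻⁵ × 0.820 × 40.0 = 1.32×10⁻³ Pa/m

1.32×10⁻³ Pa/m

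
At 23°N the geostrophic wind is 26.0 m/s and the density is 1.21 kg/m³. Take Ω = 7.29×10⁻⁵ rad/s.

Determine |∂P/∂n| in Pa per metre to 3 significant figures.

1.79×10⁻³ Pa/m

Coriolis parameter at 23°N:
f = 2Ω sin φ = 2 × 7.29×10⁻⁵ × sin 23° = 5.70×10⁻⁵ s⁻¹
Geostrophic balance rearranged: |∂P/∂n| = f ρ V_g
|∂P/∂n| = 5.70×10⁻⁵ × 1.21 × 26.0 = 1.79×10⁻³ Pa/m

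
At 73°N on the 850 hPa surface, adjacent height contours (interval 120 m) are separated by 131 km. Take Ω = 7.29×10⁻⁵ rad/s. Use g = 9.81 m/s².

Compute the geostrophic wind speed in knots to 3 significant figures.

125 knots

Coriolis parameter at 73°N:
f = 2Ω sin φ = 2 × 7.29×10⁻⁵ × sin 73° = 1.39×10⁻⁴ s⁻¹
Height gradient: |∂Z/∂n| = 120 m / 131000 m = 9.16×10⁻⁴
On a pressure surface, geostrophic balance gives V_g = (g/f)|∂Z/∂n|:
V_g = 9.81 × 9.16×10⁻⁴ / 1.39×10⁻⁴ = 64.5 m/s
Converting: 64.5 m/s × 1.944 = 125 knots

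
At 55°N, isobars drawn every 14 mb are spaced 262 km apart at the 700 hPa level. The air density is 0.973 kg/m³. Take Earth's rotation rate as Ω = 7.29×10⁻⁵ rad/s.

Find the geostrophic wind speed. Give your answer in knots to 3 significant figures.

Coriolis parameter at 55°N:
f = 2Ω sin φ = 2 × 7.29×10⁻⁵ × sin 55° = 1.19×10⁻⁴ s⁻¹
Pressure gradient: |∂P/∂n| = 1400 Pa / 262000 m = 5.34×10⁻³ Pa/m
Geostrophic balance (pressure-gradient force = Coriolis force):
V_g = (1/(fρ)) |∂P/∂n| = 5.34×10⁻³ / (1.19×10⁻⁴ × 0.973) = 46.0 m/s
Converting: 46.0 m/s × 1.944 = 89.4 knots

89.4 knots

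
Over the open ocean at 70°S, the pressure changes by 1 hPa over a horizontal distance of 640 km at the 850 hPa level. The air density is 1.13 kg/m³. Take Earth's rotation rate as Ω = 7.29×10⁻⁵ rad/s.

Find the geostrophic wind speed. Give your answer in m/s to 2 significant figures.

1.0 m/s

Coriolis parameter at 70°S:
f = 2Ω sin φ = 2 × 7.29×10⁻⁵ × sin 70° = 1.37×10⁻⁴ s⁻¹
Pressure gradient: |∂P/∂n| = 100 Pa / 640000 m = 1.56×10⁻⁴ Pa/m
Geostrophic balance (pressure-gradient force = Coriolis force):
V_g = (1/(fρ)) |∂P/∂n| = 1.56×10⁻⁴ / (1.37×10⁻⁴ × 1.13) = 1.01 m/s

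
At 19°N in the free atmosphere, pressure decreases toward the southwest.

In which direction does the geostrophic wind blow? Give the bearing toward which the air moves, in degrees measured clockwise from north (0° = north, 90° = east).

315°

The pressure-gradient force points toward the southwest (bearing 225°).
Geostrophic balance: in the Northern Hemisphere the Coriolis force deflects motion to the right, so the geostrophic wind blows 90° to the right of the pressure-gradient force (low pressure on the left).
Rotating 225° by 90° clockwise gives 315° — the wind blows toward the northwest.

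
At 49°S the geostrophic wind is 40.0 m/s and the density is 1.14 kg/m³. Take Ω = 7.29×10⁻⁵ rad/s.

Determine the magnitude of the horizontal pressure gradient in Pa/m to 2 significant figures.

Coriolis parameter at 49°S:
f = 2Ω sin φ = 2 × 7.29×10⁻⁵ × sin 49° = 1.10×10⁻⁴ s⁻¹
Geostrophic balance rearranged: |∂P/∂n| = f ρ V_g
|∂P/∂n| = 1.10×10⁻⁴ × 1.14 × 40.0 = 5.02×10⁻³ Pa/m

5.0×10⁻³ Pa/m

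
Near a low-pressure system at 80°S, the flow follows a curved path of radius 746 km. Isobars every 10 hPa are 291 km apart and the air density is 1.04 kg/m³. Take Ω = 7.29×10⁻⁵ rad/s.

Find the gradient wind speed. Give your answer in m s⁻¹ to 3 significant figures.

Coriolis parameter at 80°S:
f = 2Ω sin φ = 2 × 7.29×10⁻⁵ × sin 80° = 1.44×10⁻⁴ s⁻¹
Pressure gradient: |∂P/∂n| = 1000 Pa / 291000 m = 3.44×10⁻³ Pa/m
Geostrophic speed: V_g = |∂P/∂n|/(fρ) = 3.44×10⁻³/(1.44×10⁻⁴ × 1.04) = 23.0 m/s
Around a low, centrifugal force acts outward with Coriolis, so pressure-gradient force balances both:
(1/ρ)|∂P/∂n| = fV + V²/R  →  V² + fR·V − fR·V_g = 0
With fR = 1.44×10⁻⁴ × 746×10³ m = 107 m/s:
V = [−fR + √((fR)² + 4 fR V_g)]/2 = [−107 + √(107² + 4×107×23)]/2 = 19.5 m/s
Subgeostrophic (V < V_g = 23 m/s), as expected around a low.

19.5 m s⁻¹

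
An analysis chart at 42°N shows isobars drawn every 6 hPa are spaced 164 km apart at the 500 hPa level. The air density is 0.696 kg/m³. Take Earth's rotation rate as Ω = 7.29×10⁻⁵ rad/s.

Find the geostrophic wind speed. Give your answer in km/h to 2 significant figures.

190 km/h

Coriolis parameter at 42°N:
f = 2Ω sin φ = 2 × 7.29×10⁻⁵ × sin 42° = 9.76×10⁻⁵ s⁻¹
Pressure gradient: |∂P/∂n| = 600 Pa / 164000 m = 3.66×10⁻³ Pa/m
Geostrophic balance (pressure-gradient force = Coriolis force):
V_g = (1/(fρ)) |∂P/∂n| = 3.66×10⁻³ / (9.76×10⁻⁵ × 0.696) = 53.9 m/s
Converting: 53.9 m/s × 3.6 = 190 km/h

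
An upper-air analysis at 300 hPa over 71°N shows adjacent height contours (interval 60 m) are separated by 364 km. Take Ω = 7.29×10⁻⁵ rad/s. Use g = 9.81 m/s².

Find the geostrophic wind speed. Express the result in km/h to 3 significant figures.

42.2 km/h

Coriolis parameter at 71°N:
f = 2Ω sin φ = 2 × 7.29×10⁻⁵ × sin 71° = 1.38×10⁻⁴ s⁻¹
Height gradient: |∂Z/∂n| = 60 m / 364000 m = 1.65×10⁻⁴
On a pressure surface, geostrophic balance gives V_g = (g/f)|∂Z/∂n|:
V_g = 9.81 × 1.65×10⁻⁴ / 1.38×10⁻⁴ = 11.7 m/s
Converting: 11.7 m/s × 3.6 = 42.2 km/h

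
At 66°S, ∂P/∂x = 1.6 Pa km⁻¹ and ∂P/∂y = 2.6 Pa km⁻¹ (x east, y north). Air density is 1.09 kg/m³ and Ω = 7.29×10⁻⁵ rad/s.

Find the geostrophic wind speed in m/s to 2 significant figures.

21 m/s

Coriolis parameter at 66°S:
f = 2Ω sin φ = 2 × 7.29×10⁻⁵ × sin 66° = 1.33×10⁻⁴ s⁻¹
In the Southern Hemisphere f is negative: f = −1.33×10⁻⁴ s⁻¹.
Component geostrophic relations (x east, y north):
u_g = −(1/(fρ)) ∂P/∂y,  v_g = (1/(fρ)) ∂P/∂x
u_g = −(2.6×10⁻³)/(−1.33×10⁻⁴ × 1.09) = 17.9 m/s;  v_g = (1.6×10⁻³)/(−1.33×10⁻⁴ × 1.09) = −11.0 m/s
|V_g| = √(u_g² + v_g²) = 21.0 m/s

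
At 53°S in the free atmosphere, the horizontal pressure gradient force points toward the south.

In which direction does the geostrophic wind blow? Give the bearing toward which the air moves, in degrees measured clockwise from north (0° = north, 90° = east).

The pressure-gradient force points toward the south (bearing 180°).
Geostrophic balance: in the Southern Hemisphere the Coriolis force deflects motion to the left, so the geostrophic wind blows 90° to the left of the pressure-gradient force (low pressure on the right).
Rotating 180° by 90° counterclockwise gives 090° — the wind blows toward the east.

090°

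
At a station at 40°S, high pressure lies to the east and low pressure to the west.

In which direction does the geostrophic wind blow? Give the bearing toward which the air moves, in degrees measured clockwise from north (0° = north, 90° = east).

180°

The pressure-gradient force points toward the west (bearing 270°).
Geostrophic balance: in the Southern Hemisphere the Coriolis force deflects motion to the left, so the geostrophic wind blows 90° to the left of the pressure-gradient force (low pressure on the right).
Rotating 270° by 90° counterclockwise gives 180° — the wind blows toward the south.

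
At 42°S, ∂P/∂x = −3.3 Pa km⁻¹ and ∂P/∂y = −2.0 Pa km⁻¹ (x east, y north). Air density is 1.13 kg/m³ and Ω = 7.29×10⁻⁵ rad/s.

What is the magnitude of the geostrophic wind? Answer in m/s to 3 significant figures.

35.0 m/s

Coriolis parameter at 42°S:
f = 2Ω sin φ = 2 × 7.29×10⁻⁵ × sin 42° = 9.76×10⁻⁵ s⁻¹
In the Southern Hemisphere f is negative: f = −9.76×10⁻⁵ s⁻¹.
Component geostrophic relations (x east, y north):
u_g = −(1/(fρ)) ∂P/∂y,  v_g = (1/(fρ)) ∂P/∂x
u_g = −(−2.0×10⁻³)/(−9.76×10⁻⁵ × 1.13) = −18.1 m/s;  v_g = (−3.3×10⁻³)/(−9.76×10⁻⁵ × 1.13) = 29.9 m/s
|V_g| = √(u_g² + v_g²) = 35.0 m/s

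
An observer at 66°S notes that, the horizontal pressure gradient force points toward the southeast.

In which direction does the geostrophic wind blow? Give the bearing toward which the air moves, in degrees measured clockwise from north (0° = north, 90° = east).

The pressure-gradient force points toward the southeast (bearing 135°).
Geostrophic balance: in the Southern Hemisphere the Coriolis force deflects motion to the left, so the geostrophic wind blows 90° to the left of the pressure-gradient force (low pressure on the right).
Rotating 135° by 90° counterclockwise gives 045° — the wind blows toward the northeast.

045°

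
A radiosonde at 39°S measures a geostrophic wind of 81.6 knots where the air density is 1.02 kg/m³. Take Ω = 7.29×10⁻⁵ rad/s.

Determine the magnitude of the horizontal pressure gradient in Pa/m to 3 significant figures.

Coriolis parameter at 39°S:
f = 2Ω sin φ = 2 × 7.29×10⁻⁵ × sin 39° = 9.18×10⁻⁵ s⁻¹
Wind speed in SI: 81.6 knots = 42.0 m/s
Geostrophic balance rearranged: |∂P/∂n| = f ρ V_g
|∂P/∂n| = 9.18×10⁻⁵ × 1.02 × 42.0 = 3.93×10⁻³ Pa/m

3.93×10⁻³ Pa/m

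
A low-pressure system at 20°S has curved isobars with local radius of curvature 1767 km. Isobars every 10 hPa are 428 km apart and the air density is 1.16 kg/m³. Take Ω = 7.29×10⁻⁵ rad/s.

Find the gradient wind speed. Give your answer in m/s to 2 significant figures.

30 m/s

Coriolis parameter at 20°S:
f = 2Ω sin φ = 2 × 7.29×10⁻⁵ × sin 20° = 4.99×10⁻⁵ s⁻¹
Pressure gradient: |∂P/∂n| = 1000 Pa / 428000 m = 2.34×10⁻³ Pa/m
Geostrophic speed: V_g = |∂P/∂n|/(fρ) = 2.34×10⁻³/(4.99×10⁻⁵ × 1.16) = 40.4 m/s
Around a low, centrifugal force acts outward with Coriolis, so pressure-gradient force balances both:
(1/ρ)|∂P/∂n| = fV + V²/R  →  V² + fR·V − fR·V_g = 0
With fR = 4.99×10⁻⁵ × 1767×10³ m = 88.1 m/s:
V = [−fR + √((fR)² + 4 fR V_g)]/2 = [−88.1 + √(88.1² + 4×88.1×40.4)]/2 = 30.1 m/s
Subgeostrophic (V < V_g = 40.4 m/s), as expected around a low.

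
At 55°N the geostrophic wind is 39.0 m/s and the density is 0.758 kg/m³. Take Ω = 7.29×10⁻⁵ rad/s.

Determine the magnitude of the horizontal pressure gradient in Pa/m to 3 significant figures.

Coriolis parameter at 55°N:
f = 2Ω sin φ = 2 × 7.29×10⁻⁵ × sin 55° = 1.19×10⁻⁴ s⁻¹
Geostrophic balance rearranged: |∂P/∂n| = f ρ V_g
|∂P/∂n| = 1.19×10⁻⁴ × 0.758 × 39.0 = 3.53×10⁻³ Pa/m

3.53×10⁻³ Pa/m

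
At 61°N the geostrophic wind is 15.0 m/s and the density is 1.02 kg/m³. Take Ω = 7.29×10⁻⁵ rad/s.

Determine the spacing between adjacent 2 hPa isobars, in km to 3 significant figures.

Coriolis parameter at 61°N:
f = 2Ω sin φ = 2 × 7.29×10⁻⁵ × sin 61° = 1.28×10⁻⁴ s⁻¹
Geostrophic balance rearranged: |∂P/∂n| = f ρ V_g
|∂P/∂n| = 1.28×10⁻⁴ × 1.02 × 15.0 = 1.95×10⁻³ Pa/m
Isobar spacing: Δn = ΔP/|∂P/∂n| = 200 Pa / 1.95×10⁻³ Pa/m = 102509 m ≈ 103 km

103 km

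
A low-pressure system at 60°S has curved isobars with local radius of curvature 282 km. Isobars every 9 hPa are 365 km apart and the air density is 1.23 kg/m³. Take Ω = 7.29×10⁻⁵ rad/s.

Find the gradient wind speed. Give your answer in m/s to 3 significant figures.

11.9 m/s

Coriolis parameter at 60°S:
f = 2Ω sin φ = 2 × 7.29×10⁻⁵ × sin 60° = 1.26×10⁻⁴ s⁻¹
Pressure gradient: |∂P/∂n| = 900 Pa / 365000 m = 2.47×10⁻³ Pa/m
Geostrophic speed: V_g = |∂P/∂n|/(fρ) = 2.47×10⁻³/(1.26×10⁻⁴ × 1.23) = 15.9 m/s
Around a low, centrifugal force acts outward with Coriolis, so pressure-gradient force balances both:
(1/ρ)|∂P/∂n| = fV + V²/R  →  V² + fR·V − fR·V_g = 0
With fR = 1.26×10⁻⁴ × 282×10³ m = 35.6 m/s:
V = [−fR + √((fR)² + 4 fR V_g)]/2 = [−35.6 + √(35.6² + 4×35.6×15.9)]/2 = 11.9 m/s
Subgeostrophic (V < V_g = 15.9 m/s), as expected around a low.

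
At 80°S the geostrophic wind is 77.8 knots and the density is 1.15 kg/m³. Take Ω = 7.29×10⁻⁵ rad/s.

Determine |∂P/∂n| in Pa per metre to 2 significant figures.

6.6×10⁻³ Pa/m

Coriolis parameter at 80°S:
f = 2Ω sin φ = 2 × 7.29×10⁻⁵ × sin 80° = 1.44×10⁻⁴ s⁻¹
Wind speed in SI: 77.8 knots = 40.0 m/s
Geostrophic balance rearranged: |∂P/∂n| = f ρ V_g
|∂P/∂n| = 1.44×10⁻⁴ × 1.15 × 40.0 = 6.61×10⁻³ Pa/m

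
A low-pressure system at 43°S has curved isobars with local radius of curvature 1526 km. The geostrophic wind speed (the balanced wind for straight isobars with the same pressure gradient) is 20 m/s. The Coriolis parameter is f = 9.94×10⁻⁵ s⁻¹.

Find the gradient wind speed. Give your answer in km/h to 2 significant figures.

64 km/h

Around a low, centrifugal force acts outward with Coriolis, so pressure-gradient force balances both:
(1/ρ)|∂P/∂n| = fV + V²/R  →  V² + fR·V − fR·V_g = 0
With fR = 9.94×10⁻⁵ × 1526×10³ m = 152 m/s:
V = [−fR + √((fR)² + 4 fR V_g)]/2 = [−152 + √(152² + 4×152×20)]/2 = 17.9 m/s
Subgeostrophic (V < V_g = 20 m/s), as expected around a low.
Converting: 17.9 m/s × 3.6 = 64 km/h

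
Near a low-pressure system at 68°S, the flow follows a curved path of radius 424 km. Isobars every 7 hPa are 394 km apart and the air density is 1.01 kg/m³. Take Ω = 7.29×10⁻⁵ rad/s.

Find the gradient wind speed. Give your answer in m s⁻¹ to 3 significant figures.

Coriolis parameter at 68°S:
f = 2Ω sin φ = 2 × 7.29×10⁻⁵ × sin 68° = 1.35×10⁻⁴ s⁻¹
Pressure gradient: |∂P/∂n| = 700 Pa / 394000 m = 1.78×10⁻³ Pa/m
Geostrophic speed: V_g = |∂P/∂n|/(fρ) = 1.78×10⁻³/(1.35×10⁻⁴ × 1.01) = 13.0 m/s
Around a low, centrifugal force acts outward with Coriolis, so pressure-gradient force balances both:
(1/ρ)|∂P/∂n| = fV + V²/R  →  V² + fR·V − fR·V_g = 0
With fR = 1.35×10⁻⁴ × 424×10³ m = 57.3 m/s:
V = [−fR + √((fR)² + 4 fR V_g)]/2 = [−57.3 + √(57.3² + 4×57.3×13)]/2 = 10.9 m/s
Subgeostrophic (V < V_g = 13 m/s), as expected around a low.

10.9 m s⁻¹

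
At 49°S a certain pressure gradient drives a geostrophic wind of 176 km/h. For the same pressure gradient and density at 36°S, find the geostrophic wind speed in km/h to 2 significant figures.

230 km/h

With the same pressure gradient and density, V_g ∝ 1/f ∝ 1/sin φ.
V₂ = V₁ · sin φ₁ / sin φ₂ = 176 × sin 49° / sin 36°
V₂ = 176 × 0.7547/0.5878 = 230 km/h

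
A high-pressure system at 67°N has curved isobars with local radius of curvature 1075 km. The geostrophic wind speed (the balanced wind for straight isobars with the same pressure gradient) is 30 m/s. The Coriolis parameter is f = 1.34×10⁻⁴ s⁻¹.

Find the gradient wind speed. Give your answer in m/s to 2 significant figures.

Around a high, pressure-gradient force acts outward with centrifugal, so Coriolis balances both:
fV = (1/ρ)|∂P/∂n| + V²/R  →  V² − fR·V + fR·V_g = 0
With fR = 1.34×10⁻⁴ × 1075×10³ m = 144 m/s:
V = [fR − √((fR)² − 4 fR V_g)]/2 = [144 − √(144² − 4×144×30)]/2 = 42.6 m/s
Supergeostrophic (V > V_g = 30 m/s), as expected around a high.

43 m/s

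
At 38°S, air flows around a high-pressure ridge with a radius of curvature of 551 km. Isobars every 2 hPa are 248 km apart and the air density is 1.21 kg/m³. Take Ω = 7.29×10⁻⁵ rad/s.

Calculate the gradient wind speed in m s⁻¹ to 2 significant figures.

Coriolis parameter at 38°S:
f = 2Ω sin φ = 2 × 7.29×10⁻⁵ × sin 38° = 8.98×10⁻⁵ s⁻¹
Pressure gradient: |∂P/∂n| = 200 Pa / 248000 m = 8.06×10⁻⁴ Pa/m
Geostrophic speed: V_g = |∂P/∂n|/(fρ) = 8.06×10⁻⁴/(8.98×10⁻⁵ × 1.21) = 7.42 m/s
Around a high, pressure-gradient force acts outward with centrifugal, so Coriolis balances both:
fV = (1/ρ)|∂P/∂n| + V²/R  →  V² − fR·V + fR·V_g = 0
With fR = 8.98×10⁻⁵ × 551×10³ m = 49.5 m/s:
V = [fR − √((fR)² − 4 fR V_g)]/2 = [49.5 − √(49.5² − 4×49.5×7.42)]/2 = 9.1 m/s
Supergeostrophic (V > V_g = 7.42 m/s), as expected around a high.

9.1 m s⁻¹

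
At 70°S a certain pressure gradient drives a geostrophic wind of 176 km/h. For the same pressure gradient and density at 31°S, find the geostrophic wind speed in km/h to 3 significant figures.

With the same pressure gradient and density, V_g ∝ 1/f ∝ 1/sin φ.
V₂ = V₁ · sin φ₁ / sin φ₂ = 176 × sin 70° / sin 31°
V₂ = 176 × 0.9397/0.5150 = 321 km/h

321 km/h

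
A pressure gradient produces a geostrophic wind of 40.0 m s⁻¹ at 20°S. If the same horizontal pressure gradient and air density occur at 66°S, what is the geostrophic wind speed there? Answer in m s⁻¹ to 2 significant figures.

15 m s⁻¹

With the same pressure gradient and density, V_g ∝ 1/f ∝ 1/sin φ.
V₂ = V₁ · sin φ₁ / sin φ₂ = 40.0 × sin 20° / sin 66°
V₂ = 40.0 × 0.3420/0.9135 = 15 m s⁻¹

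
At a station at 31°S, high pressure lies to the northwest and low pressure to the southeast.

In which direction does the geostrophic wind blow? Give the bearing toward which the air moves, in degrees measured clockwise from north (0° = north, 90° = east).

045°

The pressure-gradient force points toward the southeast (bearing 135°).
Geostrophic balance: in the Southern Hemisphere the Coriolis force deflects motion to the left, so the geostrophic wind blows 90° to the left of the pressure-gradient force (low pressure on the right).
Rotating 135° by 90° counterclockwise gives 045° — the wind blows toward the northeast.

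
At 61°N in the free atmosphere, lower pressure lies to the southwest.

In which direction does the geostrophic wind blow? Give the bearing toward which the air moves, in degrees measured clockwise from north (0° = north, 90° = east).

The pressure-gradient force points toward the southwest (bearing 225°).
Geostrophic balance: in the Northern Hemisphere the Coriolis force deflects motion to the right, so the geostrophic wind blows 90° to the right of the pressure-gradient force (low pressure on the left).
Rotating 225° by 90° clockwise gives 315° — the wind blows toward the northwest.

315°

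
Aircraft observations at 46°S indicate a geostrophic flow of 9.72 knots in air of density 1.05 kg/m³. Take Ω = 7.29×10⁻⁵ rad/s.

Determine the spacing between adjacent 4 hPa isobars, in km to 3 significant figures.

726 km

Coriolis parameter at 46°S:
f = 2Ω sin φ = 2 × 7.29×10⁻⁵ × sin 46° = 1.05×10⁻⁴ s⁻¹
Wind speed in SI: 9.72 knots = 5.00 m/s
Geostrophic balance rearranged: |∂P/∂n| = f ρ V_g
|∂P/∂n| = 1.05×10⁻⁴ × 1.05 × 5.00 = 5.51×10⁻⁴ Pa/m
Isobar spacing: Δn = ΔP/|∂P/∂n| = 400 Pa / 5.51×10⁻⁴ Pa/m = 726398 m ≈ 726 km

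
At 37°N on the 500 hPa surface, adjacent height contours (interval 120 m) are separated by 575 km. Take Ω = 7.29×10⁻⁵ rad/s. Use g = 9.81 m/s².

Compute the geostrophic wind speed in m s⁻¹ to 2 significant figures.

Coriolis parameter at 37°N:
f = 2Ω sin φ = 2 × 7.29×10⁻⁵ × sin 37° = 8.77×10⁻⁵ s⁻¹
Height gradient: |∂Z/∂n| = 120 m / 575000 m = 2.09×10⁻⁴
On a pressure surface, geostrophic balance gives V_g = (g/f)|∂Z/∂n|:
V_g = 9.81 × 2.09×10⁻⁴ / 8.77×10⁻⁵ = 23.3 m/s

23 m s⁻¹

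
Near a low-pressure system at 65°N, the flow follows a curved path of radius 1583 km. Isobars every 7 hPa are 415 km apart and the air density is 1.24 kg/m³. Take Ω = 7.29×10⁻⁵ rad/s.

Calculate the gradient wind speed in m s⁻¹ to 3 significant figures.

9.83 m s⁻¹

Coriolis parameter at 65°N:
f = 2Ω sin φ = 2 × 7.29×10⁻⁵ × sin 65° = 1.32×10⁻⁴ s⁻¹
Pressure gradient: |∂P/∂n| = 700 Pa / 415000 m = 1.69×10⁻³ Pa/m
Geostrophic speed: V_g = |∂P/∂n|/(fρ) = 1.69×10⁻³/(1.32×10⁻⁴ × 1.24) = 10.3 m/s
Around a low, centrifugal force acts outward with Coriolis, so pressure-gradient force balances both:
(1/ρ)|∂P/∂n| = fV + V²/R  →  V² + fR·V − fR·V_g = 0
With fR = 1.32×10⁻⁴ × 1583×10³ m = 209 m/s:
V = [−fR + √((fR)² + 4 fR V_g)]/2 = [−209 + √(209² + 4×209×10.3)]/2 = 9.83 m/s
Subgeostrophic (V < V_g = 10.3 m/s), as expected around a low.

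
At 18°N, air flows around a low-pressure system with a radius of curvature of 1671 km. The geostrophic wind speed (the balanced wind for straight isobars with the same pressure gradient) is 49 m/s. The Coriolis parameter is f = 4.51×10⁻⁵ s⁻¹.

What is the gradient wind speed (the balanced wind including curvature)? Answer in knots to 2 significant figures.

66 knots

Around a low, centrifugal force acts outward with Coriolis, so pressure-gradient force balances both:
(1/ρ)|∂P/∂n| = fV + V²/R  →  V² + fR·V − fR·V_g = 0
With fR = 4.51×10⁻⁵ × 1671×10³ m = 75.4 m/s:
V = [−fR + √((fR)² + 4 fR V_g)]/2 = [−75.4 + √(75.4² + 4×75.4×49)]/2 = 33.8 m/s
Subgeostrophic (V < V_g = 49 m/s), as expected around a low.
Converting: 33.8 m/s × 1.944 = 66 knots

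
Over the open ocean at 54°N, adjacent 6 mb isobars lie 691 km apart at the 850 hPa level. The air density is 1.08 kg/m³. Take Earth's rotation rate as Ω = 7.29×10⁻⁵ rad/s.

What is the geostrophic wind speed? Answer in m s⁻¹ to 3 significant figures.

Coriolis parameter at 54°N:
f = 2Ω sin φ = 2 × 7.29×10⁻⁵ × sin 54° = 1.18×10⁻⁴ s⁻¹
Pressure gradient: |∂P/∂n| = 600 Pa / 691000 m = 8.68×10⁻⁴ Pa/m
Geostrophic balance (pressure-gradient force = Coriolis force):
V_g = (1/(fρ)) |∂P/∂n| = 8.68×10⁻⁴ / (1.18×10⁻⁴ × 1.08) = 6.82 m/s

6.82 m s⁻¹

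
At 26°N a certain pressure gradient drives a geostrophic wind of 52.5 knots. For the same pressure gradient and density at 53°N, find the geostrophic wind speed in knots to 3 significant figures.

28.8 knots

With the same pressure gradient and density, V_g ∝ 1/f ∝ 1/sin φ.
V₂ = V₁ · sin φ₁ / sin φ₂ = 52.5 × sin 26° / sin 53°
V₂ = 52.5 × 0.4384/0.7986 = 28.8 knots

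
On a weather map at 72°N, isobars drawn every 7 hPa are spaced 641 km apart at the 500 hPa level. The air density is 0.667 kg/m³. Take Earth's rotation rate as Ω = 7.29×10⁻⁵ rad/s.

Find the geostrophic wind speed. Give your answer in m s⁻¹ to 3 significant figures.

Coriolis parameter at 72°N:
f = 2Ω sin φ = 2 × 7.29×10⁻⁵ × sin 72° = 1.39×10⁻⁴ s⁻¹
Pressure gradient: |∂P/∂n| = 700 Pa / 641000 m = 1.09×10⁻³ Pa/m
Geostrophic balance (pressure-gradient force = Coriolis force):
V_g = (1/(fρ)) |∂P/∂n| = 1.09×10⁻³ / (1.39×10⁻⁴ × 0.667) = 11.8 m/s

11.8 m s⁻¹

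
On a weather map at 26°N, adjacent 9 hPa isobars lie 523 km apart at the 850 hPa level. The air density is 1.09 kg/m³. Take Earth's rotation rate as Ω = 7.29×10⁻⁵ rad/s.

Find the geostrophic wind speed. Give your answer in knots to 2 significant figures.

48 knots

Coriolis parameter at 26°N:
f = 2Ω sin φ = 2 × 7.29×10⁻⁵ × sin 26° = 6.39×10⁻⁵ s⁻¹
Pressure gradient: |∂P/∂n| = 900 Pa / 523000 m = 1.72×10⁻³ Pa/m
Geostrophic balance (pressure-gradient force = Coriolis force):
V_g = (1/(fρ)) |∂P/∂n| = 1.72×10⁻³ / (6.39×10⁻⁵ × 1.09) = 24.7 m/s
Converting: 24.7 m/s × 1.944 = 48 knots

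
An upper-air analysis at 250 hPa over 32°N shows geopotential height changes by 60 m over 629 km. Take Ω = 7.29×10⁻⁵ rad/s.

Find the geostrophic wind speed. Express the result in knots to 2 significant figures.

24 knots

Coriolis parameter at 32°N:
f = 2Ω sin φ = 2 × 7.29×10⁻⁵ × sin 32° = 7.73×10⁻⁵ s⁻¹
Height gradient: |∂Z/∂n| = 60 m / 629000 m = 9.54×10⁻⁵
On a pressure surface, geostrophic balance gives V_g = (g/f)|∂Z/∂n|:
V_g = 9.81 × 9.54×10⁻⁵ / 7.73×10⁻⁵ = 12.1 m/s
Converting: 12.1 m/s × 1.944 = 24 knots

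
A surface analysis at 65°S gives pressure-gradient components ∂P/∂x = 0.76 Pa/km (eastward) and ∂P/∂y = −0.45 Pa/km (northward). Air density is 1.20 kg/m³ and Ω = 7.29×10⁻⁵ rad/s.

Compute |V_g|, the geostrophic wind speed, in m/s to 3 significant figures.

Coriolis parameter at 65°S:
f = 2Ω sin φ = 2 × 7.29×10⁻⁵ × sin 65° = 1.32×10⁻⁴ s⁻¹
In the Southern Hemisphere f is negative: f = −1.32×10⁻⁴ s⁻¹.
Component geostrophic relations (x east, y north):
u_g = −(1/(fρ)) ∂P/∂y,  v_g = (1/(fρ)) ∂P/∂x
u_g = −(−0.45×10⁻³)/(−1.32×10⁻⁴ × 1.20) = −2.84 m/s;  v_g = (0.76×10⁻³)/(−1.32×10⁻⁴ × 1.20) = −4.79 m/s
|V_g| = √(u_g² + v_g²) = 5.57 m/s

5.57 m/s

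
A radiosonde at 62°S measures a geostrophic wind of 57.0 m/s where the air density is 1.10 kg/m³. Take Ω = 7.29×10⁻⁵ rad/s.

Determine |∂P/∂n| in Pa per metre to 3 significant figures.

Coriolis parameter at 62°S:
f = 2Ω sin φ = 2 × 7.29×10⁻⁵ × sin 62° = 1.29×10⁻⁴ s⁻¹
Geostrophic balance rearranged: |∂P/∂n| = f ρ V_g
|∂P/∂n| = 1.29×10⁻⁴ × 1.10 × 57.0 = 8.07×10⁻³ Pa/m

8.07×10⁻³ Pa/m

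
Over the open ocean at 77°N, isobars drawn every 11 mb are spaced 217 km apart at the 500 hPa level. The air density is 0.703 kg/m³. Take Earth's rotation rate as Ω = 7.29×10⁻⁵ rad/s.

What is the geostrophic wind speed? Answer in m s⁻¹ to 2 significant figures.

51 m s⁻¹

Coriolis parameter at 77°N:
f = 2Ω sin φ = 2 × 7.29×10⁻⁵ × sin 77° = 1.42×10⁻⁴ s⁻¹
Pressure gradient: |∂P/∂n| = 1100 Pa / 217000 m = 5.07×10⁻³ Pa/m
Geostrophic balance (pressure-gradient force = Coriolis force):
V_g = (1/(fρ)) |∂P/∂n| = 5.07×10⁻³ / (1.42×10⁻⁴ × 0.703) = 50.8 m/s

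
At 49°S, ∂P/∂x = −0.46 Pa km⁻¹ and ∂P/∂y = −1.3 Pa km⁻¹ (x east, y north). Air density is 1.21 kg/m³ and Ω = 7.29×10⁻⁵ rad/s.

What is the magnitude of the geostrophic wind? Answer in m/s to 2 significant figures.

Coriolis parameter at 49°S:
f = 2Ω sin φ = 2 × 7.29×10⁻⁵ × sin 49° = 1.10×10⁻⁴ s⁻¹
In the Southern Hemisphere f is negative: f = −1.10×10⁻⁴ s⁻¹.
Component geostrophic relations (x east, y north):
u_g = −(1/(fρ)) ∂P/∂y,  v_g = (1/(fρ)) ∂P/∂x
u_g = −(−1.3×10⁻³)/(−1.10×10⁻⁴ × 1.21) = −9.76 m/s;  v_g = (−0.46×10⁻³)/(−1.10×10⁻⁴ × 1.21) = 3.45 m/s
|V_g| = √(u_g² + v_g²) = 10.4 m/s

10 m/s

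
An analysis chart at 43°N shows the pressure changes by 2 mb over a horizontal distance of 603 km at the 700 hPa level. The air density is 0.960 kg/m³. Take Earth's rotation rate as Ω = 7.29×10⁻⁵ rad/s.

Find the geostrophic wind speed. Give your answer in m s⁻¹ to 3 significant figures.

3.47 m s⁻¹

Coriolis parameter at 43°N:
f = 2Ω sin φ = 2 × 7.29×10⁻⁵ × sin 43° = 9.94×10⁻⁵ s⁻¹
Pressure gradient: |∂P/∂n| = 200 Pa / 603000 m = 3.32×10⁻⁴ Pa/m
Geostrophic balance (pressure-gradient force = Coriolis force):
V_g = (1/(fρ)) |∂P/∂n| = 3.32×10⁻⁴ / (9.94×10⁻⁵ × 0.960) = 3.47 m/s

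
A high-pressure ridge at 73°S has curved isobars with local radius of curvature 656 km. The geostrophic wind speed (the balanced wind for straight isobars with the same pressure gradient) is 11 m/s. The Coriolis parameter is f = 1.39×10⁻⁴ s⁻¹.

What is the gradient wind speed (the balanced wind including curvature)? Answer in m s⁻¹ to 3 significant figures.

Around a high, pressure-gradient force acts outward with centrifugal, so Coriolis balances both:
fV = (1/ρ)|∂P/∂n| + V²/R  →  V² − fR·V + fR·V_g = 0
With fR = 1.39×10⁻⁴ × 656×10³ m = 91.2 m/s:
V = [fR − √((fR)² − 4 fR V_g)]/2 = [91.2 − √(91.2² − 4×91.2×11)]/2 = 12.8 m/s
Supergeostrophic (V > V_g = 11 m/s), as expected around a high.

12.8 m s⁻¹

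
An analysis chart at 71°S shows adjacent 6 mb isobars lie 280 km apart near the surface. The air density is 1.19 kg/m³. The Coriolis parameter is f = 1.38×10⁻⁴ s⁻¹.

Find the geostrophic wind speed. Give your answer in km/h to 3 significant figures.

47.0 km/h

Pressure gradient: |∂P/∂n| = 600 Pa / 280000 m = 2.14×10⁻³ Pa/m
Geostrophic balance (pressure-gradient force = Coriolis force):
V_g = (1/(fρ)) |∂P/∂n| = 2.14×10⁻³ / (1.38×10⁻⁴ × 1.19) = 13.0 m/s
Converting: 13.0 m/s × 3.6 = 47.0 km/h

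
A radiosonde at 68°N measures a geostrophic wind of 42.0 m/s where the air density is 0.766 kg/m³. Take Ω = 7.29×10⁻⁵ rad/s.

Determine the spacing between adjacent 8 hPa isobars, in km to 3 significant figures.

184 km

Coriolis parameter at 68°N:
f = 2Ω sin φ = 2 × 7.29×10⁻⁵ × sin 68° = 1.35×10⁻⁴ s⁻¹
Geostrophic balance rearranged: |∂P/∂n| = f ρ V_g
|∂P/∂n| = 1.35×10⁻⁴ × 0.766 × 42.0 = 4.35×10⁻³ Pa/m
Isobar spacing: Δn = ΔP/|∂P/∂n| = 800 Pa / 4.35×10⁻³ Pa/m = 183945 m ≈ 184 km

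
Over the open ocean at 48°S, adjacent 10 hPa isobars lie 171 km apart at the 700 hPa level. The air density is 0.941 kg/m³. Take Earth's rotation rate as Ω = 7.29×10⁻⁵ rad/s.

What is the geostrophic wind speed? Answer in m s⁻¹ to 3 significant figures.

Coriolis parameter at 48°S:
f = 2Ω sin φ = 2 × 7.29×10⁻⁵ × sin 48° = 1.08×10⁻⁴ s⁻¹
Pressure gradient: |∂P/∂n| = 1000 Pa / 171000 m = 5.85×10⁻³ Pa/m
Geostrophic balance (pressure-gradient force = Coriolis force):
V_g = (1/(fρ)) |∂P/∂n| = 5.85×10⁻³ / (1.08×10⁻⁴ × 0.941) = 57.4 m/s

57.4 m s⁻¹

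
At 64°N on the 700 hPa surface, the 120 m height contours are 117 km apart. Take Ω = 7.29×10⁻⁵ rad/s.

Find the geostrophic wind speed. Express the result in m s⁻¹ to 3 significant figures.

76.8 m s⁻¹

Coriolis parameter at 64°N:
f = 2Ω sin φ = 2 × 7.29×10⁻⁵ × sin 64° = 1.31×10⁻⁴ s⁻¹
Height gradient: |∂Z/∂n| = 120 m / 117000 m = 1.03×10⁻³
On a pressure surface, geostrophic balance gives V_g = (g/f)|∂Z/∂n|:
V_g = 9.81 × 1.03×10⁻³ / 1.31×10⁻⁴ = 76.8 m/s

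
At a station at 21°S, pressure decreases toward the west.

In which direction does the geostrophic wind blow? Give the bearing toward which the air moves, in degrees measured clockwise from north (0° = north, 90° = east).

The pressure-gradient force points toward the west (bearing 270°).
Geostrophic balance: in the Southern Hemisphere the Coriolis force deflects motion to the left, so the geostrophic wind blows 90° to the left of the pressure-gradient force (low pressure on the right).
Rotating 270° by 90° counterclockwise gives 180° — the wind blows toward the south.

180°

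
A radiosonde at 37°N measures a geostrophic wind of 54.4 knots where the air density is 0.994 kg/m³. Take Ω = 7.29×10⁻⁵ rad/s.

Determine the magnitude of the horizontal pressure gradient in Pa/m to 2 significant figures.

2.4×10⁻³ Pa/m

Coriolis parameter at 37°N:
f = 2Ω sin φ = 2 × 7.29×10⁻⁵ × sin 37° = 8.77×10⁻⁵ s⁻¹
Wind speed in SI: 54.4 knots = 28.0 m/s
Geostrophic balance rearranged: |∂P/∂n| = f ρ V_g
|∂P/∂n| = 8.77×10⁻⁵ × 0.994 × 28.0 = 2.44×10⁻³ Pa/m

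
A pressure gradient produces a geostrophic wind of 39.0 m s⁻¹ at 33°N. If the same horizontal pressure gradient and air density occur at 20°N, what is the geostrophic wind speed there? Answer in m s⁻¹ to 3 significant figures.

With the same pressure gradient and density, V_g ∝ 1/f ∝ 1/sin φ.
V₂ = V₁ · sin φ₁ / sin φ₂ = 39.0 × sin 33° / sin 20°
V₂ = 39.0 × 0.5446/0.3420 = 62.1 m s⁻¹

62.1 m s⁻¹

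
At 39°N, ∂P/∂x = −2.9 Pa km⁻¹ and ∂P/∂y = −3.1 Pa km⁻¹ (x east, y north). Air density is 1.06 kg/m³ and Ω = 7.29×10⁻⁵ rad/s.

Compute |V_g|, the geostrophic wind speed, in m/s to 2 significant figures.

Coriolis parameter at 39°N:
f = 2Ω sin φ = 2 × 7.29×10⁻⁵ × sin 39° = 9.18×10⁻⁵ s⁻¹
Component geostrophic relations (x east, y north):
u_g = −(1/(fρ)) ∂P/∂y,  v_g = (1/(fρ)) ∂P/∂x
u_g = −(−3.1×10⁻³)/(9.18×10⁻⁵ × 1.06) = 31.9 m/s;  v_g = (−2.9×10⁻³)/(9.18×10⁻⁵ × 1.06) = −29.8 m/s
|V_g| = √(u_g² + v_g²) = 43.6 m/s

44 m/s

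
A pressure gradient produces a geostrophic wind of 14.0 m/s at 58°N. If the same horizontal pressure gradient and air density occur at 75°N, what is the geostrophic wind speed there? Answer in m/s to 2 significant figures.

12 m/s

With the same pressure gradient and density, V_g ∝ 1/f ∝ 1/sin φ.
V₂ = V₁ · sin φ₁ / sin φ₂ = 14.0 × sin 58° / sin 75°
V₂ = 14.0 × 0.8480/0.9659 = 12 m/s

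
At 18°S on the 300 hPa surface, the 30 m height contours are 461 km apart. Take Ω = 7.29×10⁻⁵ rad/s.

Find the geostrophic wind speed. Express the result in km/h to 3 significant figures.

Coriolis parameter at 18°S:
f = 2Ω sin φ = 2 × 7.29×10⁻⁵ × sin 18° = 4.51×10⁻⁵ s⁻¹
Height gradient: |∂Z/∂n| = 30 m / 461000 m = 6.51×10⁻⁵
On a pressure surface, geostrophic balance gives V_g = (g/f)|∂Z/∂n|:
V_g = 9.81 × 6.51×10⁻⁵ / 4.51×10⁻⁵ = 14.2 m/s
Converting: 14.2 m/s × 3.6 = 51.0 km/h

51.0 km/h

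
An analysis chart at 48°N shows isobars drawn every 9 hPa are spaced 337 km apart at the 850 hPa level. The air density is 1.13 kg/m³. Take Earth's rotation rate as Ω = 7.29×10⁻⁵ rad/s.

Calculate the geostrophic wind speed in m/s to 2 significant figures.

Coriolis parameter at 48°N:
f = 2Ω sin φ = 2 × 7.29×10⁻⁵ × sin 48° = 1.08×10⁻⁴ s⁻¹
Pressure gradient: |∂P/∂n| = 900 Pa / 337000 m = 2.67×10⁻³ Pa/m
Geostrophic balance (pressure-gradient force = Coriolis force):
V_g = (1/(fρ)) |∂P/∂n| = 2.67×10⁻³ / (1.08×10⁻⁴ × 1.13) = 21.8 m/s

22 m/s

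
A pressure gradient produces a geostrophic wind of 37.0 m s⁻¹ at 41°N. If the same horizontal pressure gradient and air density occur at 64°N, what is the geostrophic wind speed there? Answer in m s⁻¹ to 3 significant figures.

With the same pressure gradient and density, V_g ∝ 1/f ∝ 1/sin φ.
V₂ = V₁ · sin φ₁ / sin φ₂ = 37.0 × sin 41° / sin 64°
V₂ = 37.0 × 0.6561/0.8988 = 27.0 m s⁻¹

27.0 m s⁻¹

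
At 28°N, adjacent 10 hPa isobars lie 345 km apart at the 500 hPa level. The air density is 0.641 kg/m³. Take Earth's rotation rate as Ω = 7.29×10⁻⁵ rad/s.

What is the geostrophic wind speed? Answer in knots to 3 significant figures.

128 knots

Coriolis parameter at 28°N:
f = 2Ω sin φ = 2 × 7.29×10⁻⁵ × sin 28° = 6.84×10⁻⁵ s⁻¹
Pressure gradient: |∂P/∂n| = 1000 Pa / 345000 m = 2.90×10⁻³ Pa/m
Geostrophic balance (pressure-gradient force = Coriolis force):
V_g = (1/(fρ)) |∂P/∂n| = 2.90×10⁻³ / (6.84×10⁻⁵ × 0.641) = 66.1 m/s
Converting: 66.1 m/s × 1.944 = 128 knots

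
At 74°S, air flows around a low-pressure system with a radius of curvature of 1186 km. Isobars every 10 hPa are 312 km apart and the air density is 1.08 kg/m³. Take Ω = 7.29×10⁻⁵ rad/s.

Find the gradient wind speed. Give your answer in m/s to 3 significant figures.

19.0 m/s

Coriolis parameter at 74°S:
f = 2Ω sin φ = 2 × 7.29×10⁻⁵ × sin 74° = 1.40×10⁻⁴ s⁻¹
Pressure gradient: |∂P/∂n| = 1000 Pa / 312000 m = 3.21×10⁻³ Pa/m
Geostrophic speed: V_g = |∂P/∂n|/(fρ) = 3.21×10⁻³/(1.40×10⁻⁴ × 1.08) = 21.2 m/s
Around a low, centrifugal force acts outward with Coriolis, so pressure-gradient force balances both:
(1/ρ)|∂P/∂n| = fV + V²/R  →  V² + fR·V − fR·V_g = 0
With fR = 1.40×10⁻⁴ × 1186×10³ m = 166 m/s:
V = [−fR + √((fR)² + 4 fR V_g)]/2 = [−166 + √(166² + 4×166×21.2)]/2 = 19 m/s
Subgeostrophic (V < V_g = 21.2 m/s), as expected around a low.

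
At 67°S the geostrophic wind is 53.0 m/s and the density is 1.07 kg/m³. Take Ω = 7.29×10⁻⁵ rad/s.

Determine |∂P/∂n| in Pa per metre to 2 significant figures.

7.6×10⁻³ Pa/m

Coriolis parameter at 67°S:
f = 2Ω sin φ = 2 × 7.29×10⁻⁵ × sin 67° = 1.34×10⁻⁴ s⁻¹
Geostrophic balance rearranged: |∂P/∂n| = f ρ V_g
|∂P/∂n| = 1.34×10⁻⁴ × 1.07 × 53.0 = 7.61×10⁻³ Pa/m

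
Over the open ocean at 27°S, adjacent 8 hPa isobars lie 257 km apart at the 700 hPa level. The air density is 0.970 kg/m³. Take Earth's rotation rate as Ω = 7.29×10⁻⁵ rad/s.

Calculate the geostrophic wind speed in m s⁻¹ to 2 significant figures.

48 m s⁻¹

Coriolis parameter at 27°S:
f = 2Ω sin φ = 2 × 7.29×10⁻⁵ × sin 27° = 6.62×10⁻⁵ s⁻¹
Pressure gradient: |∂P/∂n| = 800 Pa / 257000 m = 3.11×10⁻³ Pa/m
Geostrophic balance (pressure-gradient force = Coriolis force):
V_g = (1/(fρ)) |∂P/∂n| = 3.11×10⁻³ / (6.62×10⁻⁵ × 0.970) = 48.5 m/s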